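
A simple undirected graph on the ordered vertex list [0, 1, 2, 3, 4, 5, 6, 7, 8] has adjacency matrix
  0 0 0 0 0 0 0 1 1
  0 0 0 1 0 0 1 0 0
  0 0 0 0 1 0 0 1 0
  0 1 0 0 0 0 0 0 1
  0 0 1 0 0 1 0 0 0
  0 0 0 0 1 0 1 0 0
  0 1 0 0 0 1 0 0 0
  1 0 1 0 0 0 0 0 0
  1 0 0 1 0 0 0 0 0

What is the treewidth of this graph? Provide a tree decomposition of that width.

Treewidth 2.
Bags: B1 = {4, 5, 6}  B2 = {2, 4, 6}  B3 = {2, 6, 7}  B4 = {0, 6, 7}  B5 = {0, 6, 8}  B6 = {3, 6, 8}  B7 = {1, 3, 6}
Tree: B1–B2, B2–B3, B3–B4, B4–B5, B5–B6, B6–B7

Every bag has size at most 3, so the width is 3 − 1 = 2 and tw(G) ≤ 2. The edges 6–5–4–2–7–0–8–3–1–6 form a cycle, so G is not a tree and its treewidth is at least 2. Combining the bounds, tw(G) = 2.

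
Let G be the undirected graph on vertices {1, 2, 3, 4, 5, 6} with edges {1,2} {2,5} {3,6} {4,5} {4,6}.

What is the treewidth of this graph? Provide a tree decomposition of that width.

Treewidth 1.
One optimal decomposition is:
Bags: B1 = {3, 6}  B2 = {4, 6}  B3 = {4, 5}  B4 = {2, 5}  B5 = {1, 2}
Tree: B1–B2, B2–B3, B3–B4, B4–B5

The largest bag has 2 vertices, giving width 1; this decomposition certifies tw(G) ≤ 1. G has an edge, so its treewidth is at least 1. Therefore the treewidth is 1.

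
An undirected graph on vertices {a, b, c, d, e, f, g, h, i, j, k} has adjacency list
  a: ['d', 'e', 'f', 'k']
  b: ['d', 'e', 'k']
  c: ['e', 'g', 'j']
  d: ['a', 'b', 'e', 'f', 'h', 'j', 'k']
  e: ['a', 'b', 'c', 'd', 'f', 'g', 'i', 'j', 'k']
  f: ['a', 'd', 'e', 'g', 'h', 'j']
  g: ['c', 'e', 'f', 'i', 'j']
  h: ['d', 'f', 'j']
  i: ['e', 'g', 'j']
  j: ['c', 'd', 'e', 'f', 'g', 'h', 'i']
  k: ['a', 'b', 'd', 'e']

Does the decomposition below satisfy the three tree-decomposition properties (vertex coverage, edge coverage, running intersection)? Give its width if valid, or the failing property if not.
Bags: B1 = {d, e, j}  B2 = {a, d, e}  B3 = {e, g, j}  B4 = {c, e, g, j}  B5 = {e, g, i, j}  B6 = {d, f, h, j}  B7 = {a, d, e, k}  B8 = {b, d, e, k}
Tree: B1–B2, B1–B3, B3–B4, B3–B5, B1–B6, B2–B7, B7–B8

No — edge (f,e) lies in no bag.

A tree decomposition must satisfy three properties: every vertex lies in some bag; for every edge, both endpoints lie together in some bag; and for every vertex, the bags containing it form a connected subtree. Here edge (f,e) lies in no bag, so the decomposition is invalid.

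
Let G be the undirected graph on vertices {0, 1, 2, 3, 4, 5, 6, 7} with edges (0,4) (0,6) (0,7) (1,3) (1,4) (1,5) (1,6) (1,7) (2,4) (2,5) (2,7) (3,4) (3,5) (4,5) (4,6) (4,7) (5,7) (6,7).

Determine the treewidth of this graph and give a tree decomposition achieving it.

Each bag holds 4 vertices, so the decomposition has width 3, which upper-bounds the treewidth. On the other hand G contains the 4-clique {1, 3, 4, 5}. A clique must lie in a single bag of any decomposition, so no decomposition can have width below 3. Therefore the treewidth is 3.

Treewidth 3.
One such decomposition:
Bags: B1 = {2, 4, 5, 7}  B2 = {1, 4, 5, 7}  B3 = {1, 3, 4, 5}  B4 = {1, 4, 6, 7}  B5 = {0, 4, 6, 7}
Tree: B1–B2, B2–B3, B2–B4, B4–B5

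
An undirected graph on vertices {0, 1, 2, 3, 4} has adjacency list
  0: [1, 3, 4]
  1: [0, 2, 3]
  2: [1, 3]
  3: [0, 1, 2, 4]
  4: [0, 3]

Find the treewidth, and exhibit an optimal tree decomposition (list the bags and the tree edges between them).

Treewidth 2.
Bags: B1 = {0, 3, 4}  B2 = {0, 1, 3}  B3 = {1, 2, 3}
Tree: B1–B2, B2–B3

Each bag holds 3 vertices, so the decomposition has width 2, which upper-bounds the treewidth. On the other hand G contains the 3-clique {0, 1, 3}. A clique must lie in a single bag of any decomposition, so no decomposition can have width below 2. Therefore the treewidth is 2.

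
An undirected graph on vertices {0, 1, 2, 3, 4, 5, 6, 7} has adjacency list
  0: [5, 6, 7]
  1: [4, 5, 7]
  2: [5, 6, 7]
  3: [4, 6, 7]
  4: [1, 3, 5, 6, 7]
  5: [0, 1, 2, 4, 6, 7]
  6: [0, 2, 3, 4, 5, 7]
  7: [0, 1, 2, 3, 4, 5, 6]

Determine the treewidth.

3

A width-3 tree decomposition is:
Bags: B1 = {4, 5, 6, 7}  B2 = {2, 5, 6, 7}  B3 = {0, 5, 6, 7}  B4 = {3, 4, 6, 7}  B5 = {1, 4, 5, 7}
Tree: B1–B2, B2–B3, B1–B4, B1–B5
Every bag has size at most 4, so the width is 4 − 1 = 3 and tw(G) ≤ 3. Conversely, {3, 4, 6, 7} is a clique of size 4, and the vertices of any clique must share a bag in every tree decomposition; so some bag has ≥ 4 vertices and tw(G) ≥ 3. Therefore the treewidth is 3.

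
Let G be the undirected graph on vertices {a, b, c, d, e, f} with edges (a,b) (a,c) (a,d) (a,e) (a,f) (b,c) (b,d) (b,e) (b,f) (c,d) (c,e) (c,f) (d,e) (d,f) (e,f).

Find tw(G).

A width-5 tree decomposition is:
Bags: B1 = {a, b, c, d, e, f}
Tree: (single bag)
A single bag containing all 6 vertices is trivially a valid decomposition of width 5. Conversely, {a, b, c, d, e, f} is a clique of size 6, and the vertices of any clique must share a bag in every tree decomposition; so some bag has ≥ 6 vertices and tw(G) ≥ 5. Therefore the treewidth is 5.

5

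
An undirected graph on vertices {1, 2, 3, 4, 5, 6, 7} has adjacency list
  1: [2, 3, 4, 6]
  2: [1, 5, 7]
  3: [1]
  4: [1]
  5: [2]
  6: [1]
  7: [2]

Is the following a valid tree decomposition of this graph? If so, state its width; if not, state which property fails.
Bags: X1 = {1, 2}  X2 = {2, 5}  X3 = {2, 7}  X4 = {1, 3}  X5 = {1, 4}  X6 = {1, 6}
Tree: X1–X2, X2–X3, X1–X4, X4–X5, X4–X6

Every vertex of G appears in some bag (union = {1, 2, 3, 4, 5, 6, 7}); every edge is covered by a bag; and for each vertex v the set of bags containing v is connected in the bag tree. The decomposition is therefore valid. The largest bag has 2 vertices, so the width is 1.

Yes; width 1.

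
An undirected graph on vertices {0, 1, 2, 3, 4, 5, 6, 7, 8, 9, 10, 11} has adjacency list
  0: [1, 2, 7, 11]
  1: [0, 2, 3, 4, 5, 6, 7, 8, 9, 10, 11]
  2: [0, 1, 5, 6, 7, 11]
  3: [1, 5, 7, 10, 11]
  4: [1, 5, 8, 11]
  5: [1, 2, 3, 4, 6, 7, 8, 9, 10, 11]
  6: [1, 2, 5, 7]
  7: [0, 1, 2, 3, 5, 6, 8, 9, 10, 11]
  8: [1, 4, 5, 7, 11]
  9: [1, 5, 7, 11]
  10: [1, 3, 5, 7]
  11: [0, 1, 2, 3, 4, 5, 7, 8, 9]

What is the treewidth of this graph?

4

A width-4 tree decomposition is:
Bags: B1 = {1, 5, 7, 8, 11}  B2 = {1, 5, 7, 9, 11}  B3 = {1, 3, 5, 7, 11}  B4 = {1, 2, 5, 7, 11}  B5 = {1, 3, 5, 7, 10}  B6 = {1, 2, 5, 6, 7}  B7 = {0, 1, 2, 7, 11}  B8 = {1, 4, 5, 8, 11}
Tree: B1–B2, B2–B3, B3–B4, B3–B5, B4–B6, B4–B7, B1–B8
The largest bag has 5 vertices, giving width 4; this decomposition certifies tw(G) ≤ 4. For the lower bound, the 5 vertices {0, 1, 2, 7, 11} are pairwise adjacent, and any tree decomposition puts a clique entirely inside one bag — forcing width ≥ 4. The upper and lower bounds meet at 4, so that is the treewidth.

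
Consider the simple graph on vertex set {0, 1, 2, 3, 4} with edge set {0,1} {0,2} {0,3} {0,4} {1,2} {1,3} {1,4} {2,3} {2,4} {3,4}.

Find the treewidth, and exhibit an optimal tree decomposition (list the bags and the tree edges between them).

A single bag containing all 5 vertices is trivially a valid decomposition of width 4. For the lower bound, the 5 vertices {0, 1, 2, 3, 4} are pairwise adjacent, and any tree decomposition puts a clique entirely inside one bag — forcing width ≥ 4. Hence tw(G) = 4 exactly.

Treewidth 4.
One optimal decomposition is:
Bags: B1 = {0, 1, 2, 3, 4}
Tree: (single bag)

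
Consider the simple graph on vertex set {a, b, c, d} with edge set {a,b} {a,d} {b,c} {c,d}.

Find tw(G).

2

A width-2 tree decomposition is:
Bags: B1 = {b, c, d}  B2 = {a, b, d}
Tree: B1–B2
Every bag has size at most 3, so the width is 3 − 1 = 2 and tw(G) ≤ 2. The edges d–c–b–a–d form a cycle, so G is not a tree and its treewidth is at least 2. Therefore the treewidth is 2.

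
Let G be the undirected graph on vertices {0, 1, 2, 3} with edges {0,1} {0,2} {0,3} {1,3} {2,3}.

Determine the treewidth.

A width-2 tree decomposition is:
Bags: B1 = {0, 1, 3}  B2 = {0, 2, 3}
Tree: B1–B2
The largest bag has 3 vertices, giving width 2; this decomposition certifies tw(G) ≤ 2. Conversely, {0, 1, 3} is a clique of size 3, and the vertices of any clique must share a bag in every tree decomposition; so some bag has ≥ 3 vertices and tw(G) ≥ 2. Hence tw(G) = 2 exactly.

2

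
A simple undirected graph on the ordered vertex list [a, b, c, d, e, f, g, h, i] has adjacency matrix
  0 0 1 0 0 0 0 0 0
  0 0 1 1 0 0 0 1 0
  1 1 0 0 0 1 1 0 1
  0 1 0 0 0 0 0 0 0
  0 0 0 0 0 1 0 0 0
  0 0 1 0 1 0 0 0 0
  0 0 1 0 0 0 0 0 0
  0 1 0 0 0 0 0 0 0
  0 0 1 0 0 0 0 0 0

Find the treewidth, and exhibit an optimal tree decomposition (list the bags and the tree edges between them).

The largest bag has 2 vertices, giving width 1; this decomposition certifies tw(G) ≤ 1. Since G has at least one edge (e.g. c–b), it is not an edgeless graph, so tw(G) ≥ 1. Combining the bounds, tw(G) = 1.

Treewidth 1.
Bags: B1 = {b, c}  B2 = {b, d}  B3 = {a, c}  B4 = {b, h}  B5 = {c, i}  B6 = {c, g}  B7 = {c, f}  B8 = {e, f}
Tree: B1–B2, B1–B3, B2–B4, B3–B5, B1–B6, B6–B7, B7–B8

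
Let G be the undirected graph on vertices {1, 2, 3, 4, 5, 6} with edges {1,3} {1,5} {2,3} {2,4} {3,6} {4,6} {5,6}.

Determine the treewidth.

2

A width-2 tree decomposition is:
Bags: B1 = {2, 3, 4}  B2 = {3, 4, 6}  B3 = {1, 3, 6}  B4 = {1, 5, 6}
Tree: B1–B2, B2–B3, B3–B4
The largest bag has 3 vertices, giving width 2; this decomposition certifies tw(G) ≤ 2. For the lower bound, G contains the cycle 2–4–6–3–2, so G is not a forest; only forests have treewidth ≤ 1, hence tw(G) ≥ 2. The upper and lower bounds meet at 2, so that is the treewidth.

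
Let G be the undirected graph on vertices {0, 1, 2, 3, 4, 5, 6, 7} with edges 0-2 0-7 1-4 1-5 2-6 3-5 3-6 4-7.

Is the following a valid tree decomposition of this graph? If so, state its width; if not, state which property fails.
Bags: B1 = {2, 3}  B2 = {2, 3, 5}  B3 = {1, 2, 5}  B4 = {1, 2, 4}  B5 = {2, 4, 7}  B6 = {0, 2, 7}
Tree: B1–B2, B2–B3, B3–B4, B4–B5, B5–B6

No — vertex 6 appears in no bag.

A tree decomposition must satisfy three properties: every vertex lies in some bag; for every edge, both endpoints lie together in some bag; and for every vertex, the bags containing it form a connected subtree. Here vertex 6 appears in no bag, so the decomposition is invalid.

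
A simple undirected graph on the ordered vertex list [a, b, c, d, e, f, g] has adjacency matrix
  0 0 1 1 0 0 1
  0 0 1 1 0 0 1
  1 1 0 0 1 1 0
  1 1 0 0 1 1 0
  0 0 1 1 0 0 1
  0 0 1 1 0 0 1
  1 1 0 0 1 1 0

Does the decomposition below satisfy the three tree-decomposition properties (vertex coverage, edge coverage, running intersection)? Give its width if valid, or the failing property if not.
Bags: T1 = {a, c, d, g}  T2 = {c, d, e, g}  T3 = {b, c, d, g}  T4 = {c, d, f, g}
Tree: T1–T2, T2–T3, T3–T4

Yes; width 3.

Checking the three conditions: (i) the bags cover all of {a, b, c, d, e, f, g}; (ii) for each edge, some bag contains both endpoints; (iii) the bags containing any fixed vertex form a subtree. All hold, so the decomposition is valid with width 4 − 1 = 3.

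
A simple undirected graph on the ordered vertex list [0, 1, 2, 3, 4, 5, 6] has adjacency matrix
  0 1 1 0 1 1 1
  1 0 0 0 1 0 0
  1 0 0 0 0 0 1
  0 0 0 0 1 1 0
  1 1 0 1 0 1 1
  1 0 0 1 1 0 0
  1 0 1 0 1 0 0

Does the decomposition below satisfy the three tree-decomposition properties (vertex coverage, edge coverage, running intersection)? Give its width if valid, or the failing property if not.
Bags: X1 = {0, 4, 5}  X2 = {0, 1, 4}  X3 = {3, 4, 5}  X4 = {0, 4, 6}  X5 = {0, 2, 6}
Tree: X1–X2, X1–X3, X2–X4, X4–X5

Every vertex of G appears in some bag (union = {0, 1, 2, 3, 4, 5, 6}); every edge is covered by a bag; and for each vertex v the set of bags containing v is connected in the bag tree. The decomposition is therefore valid. The largest bag has 3 vertices, so the width is 2.

Yes; width 2.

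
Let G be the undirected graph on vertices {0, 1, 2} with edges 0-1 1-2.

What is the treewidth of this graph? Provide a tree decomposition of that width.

Treewidth 1.
One such decomposition:
Bags: B1 = {0, 1}  B2 = {1, 2}
Tree: B1–B2

The largest bag has 2 vertices, giving width 1; this decomposition certifies tw(G) ≤ 1. G has an edge, so its treewidth is at least 1. The upper and lower bounds meet at 1, so that is the treewidth.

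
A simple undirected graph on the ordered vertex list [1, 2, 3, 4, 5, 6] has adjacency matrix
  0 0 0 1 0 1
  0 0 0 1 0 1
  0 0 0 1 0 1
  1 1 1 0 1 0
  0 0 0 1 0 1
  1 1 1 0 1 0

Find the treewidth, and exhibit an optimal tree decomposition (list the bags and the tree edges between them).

Every bag has size at most 3, so the width is 3 − 1 = 2 and tw(G) ≤ 2. Since 4–1–6–5–4 is a cycle in G, G is not acyclic. Forests are exactly the graphs of treewidth ≤ 1, so tw(G) ≥ 2. Combining the bounds, tw(G) = 2.

Treewidth 2.
One such decomposition:
Bags: B1 = {1, 4, 6}  B2 = {4, 5, 6}  B3 = {2, 4, 6}  B4 = {3, 4, 6}
Tree: B1–B2, B2–B3, B3–B4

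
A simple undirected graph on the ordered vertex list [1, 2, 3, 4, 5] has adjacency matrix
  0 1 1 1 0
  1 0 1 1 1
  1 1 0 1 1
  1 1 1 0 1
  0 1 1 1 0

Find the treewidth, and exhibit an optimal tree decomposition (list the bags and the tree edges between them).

Every bag has size at most 4, so the width is 4 − 1 = 3 and tw(G) ≤ 3. Conversely, {1, 2, 3, 4} is a clique of size 4, and the vertices of any clique must share a bag in every tree decomposition; so some bag has ≥ 4 vertices and tw(G) ≥ 3. Therefore the treewidth is 3.

Treewidth 3.
One such decomposition:
Bags: B1 = {1, 2, 3, 4}  B2 = {2, 3, 4, 5}
Tree: B1–B2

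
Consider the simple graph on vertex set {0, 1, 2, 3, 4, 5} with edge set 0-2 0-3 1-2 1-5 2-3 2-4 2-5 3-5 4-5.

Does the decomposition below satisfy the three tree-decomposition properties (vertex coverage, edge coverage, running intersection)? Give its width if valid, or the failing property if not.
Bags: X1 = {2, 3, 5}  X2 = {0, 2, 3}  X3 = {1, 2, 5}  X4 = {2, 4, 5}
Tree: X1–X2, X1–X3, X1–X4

Vertex coverage: the bags together contain {0, 1, 2, 3, 4, 5}, the full vertex set. Edge coverage: each edge of G has both endpoints in at least one bag. Running intersection: for every vertex, the bags containing it form a connected subtree. All three properties hold, so this is a valid tree decomposition of width max|bag| − 1 = 2, and hence tw(G) ≤ 2.

Yes; width 2.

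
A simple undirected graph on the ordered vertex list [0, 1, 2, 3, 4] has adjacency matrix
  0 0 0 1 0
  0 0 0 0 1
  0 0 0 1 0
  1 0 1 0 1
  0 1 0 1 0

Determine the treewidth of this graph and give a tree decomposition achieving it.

Each bag holds 2 vertices, so the decomposition has width 1, which upper-bounds the treewidth. Any graph with an edge has treewidth ≥ 1, and G has the edge 4–3. Therefore the treewidth is 1.

Treewidth 1.
One such decomposition:
Bags: B1 = {3, 4}  B2 = {0, 3}  B3 = {2, 3}  B4 = {1, 4}
Tree: B1–B2, B1–B3, B1–B4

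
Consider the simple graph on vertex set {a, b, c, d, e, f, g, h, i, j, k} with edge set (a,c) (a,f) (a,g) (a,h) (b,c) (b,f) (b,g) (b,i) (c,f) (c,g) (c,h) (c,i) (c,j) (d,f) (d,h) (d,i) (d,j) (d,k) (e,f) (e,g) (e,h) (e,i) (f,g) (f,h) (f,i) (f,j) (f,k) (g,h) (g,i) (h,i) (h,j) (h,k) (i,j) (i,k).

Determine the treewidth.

A width-4 tree decomposition is:
Bags: B1 = {c, f, g, h, i}  B2 = {b, c, f, g, i}  B3 = {a, c, f, g, h}  B4 = {c, f, h, i, j}  B5 = {e, f, g, h, i}  B6 = {d, f, h, i, j}  B7 = {d, f, h, i, k}
Tree: B1–B2, B1–B3, B1–B4, B1–B5, B4–B6, B6–B7
Each bag holds 5 vertices, so the decomposition has width 4, which upper-bounds the treewidth. Conversely, {a, c, f, g, h} is a clique of size 5, and the vertices of any clique must share a bag in every tree decomposition; so some bag has ≥ 5 vertices and tw(G) ≥ 4. Hence tw(G) = 4 exactly.

4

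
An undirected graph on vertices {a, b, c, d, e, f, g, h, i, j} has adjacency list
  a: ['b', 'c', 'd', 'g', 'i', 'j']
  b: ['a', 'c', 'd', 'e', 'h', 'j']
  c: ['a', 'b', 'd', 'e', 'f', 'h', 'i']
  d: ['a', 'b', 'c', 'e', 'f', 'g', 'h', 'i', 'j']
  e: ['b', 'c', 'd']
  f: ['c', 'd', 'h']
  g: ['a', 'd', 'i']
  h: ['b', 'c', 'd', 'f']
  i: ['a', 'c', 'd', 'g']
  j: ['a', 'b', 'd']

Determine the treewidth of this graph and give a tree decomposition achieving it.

Treewidth 3.
One such decomposition:
Bags: B1 = {b, c, d, e}  B2 = {a, b, c, d}  B3 = {a, c, d, i}  B4 = {a, d, g, i}  B5 = {b, c, d, h}  B6 = {a, b, d, j}  B7 = {c, d, f, h}
Tree: B1–B2, B2–B3, B3–B4, B2–B5, B2–B6, B5–B7

Each bag holds 4 vertices, so the decomposition has width 3, which upper-bounds the treewidth. Conversely, {a, d, g, i} is a clique of size 4, and the vertices of any clique must share a bag in every tree decomposition; so some bag has ≥ 4 vertices and tw(G) ≥ 3. Combining the bounds, tw(G) = 3.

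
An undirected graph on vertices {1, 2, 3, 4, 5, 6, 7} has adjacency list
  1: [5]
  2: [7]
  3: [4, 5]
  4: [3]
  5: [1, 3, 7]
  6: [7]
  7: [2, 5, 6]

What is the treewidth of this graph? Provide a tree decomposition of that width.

Treewidth 1.
One optimal decomposition is:
Bags: B1 = {3, 4}  B2 = {3, 5}  B3 = {1, 5}  B4 = {5, 7}  B5 = {6, 7}  B6 = {2, 7}
Tree: B1–B2, B2–B3, B2–B4, B4–B5, B4–B6

Each bag holds 2 vertices, so the decomposition has width 1, which upper-bounds the treewidth. Any graph with an edge has treewidth ≥ 1, and G has the edge 4–3. The upper and lower bounds meet at 1, so that is the treewidth.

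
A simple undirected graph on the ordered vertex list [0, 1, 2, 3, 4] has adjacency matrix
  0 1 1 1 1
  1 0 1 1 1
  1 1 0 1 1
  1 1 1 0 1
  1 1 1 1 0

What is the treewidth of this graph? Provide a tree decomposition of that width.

With just one bag of size 5, the width is 5 − 1 = 4, so tw(G) ≤ 4. On the other hand G contains the 5-clique {0, 1, 2, 3, 4}. A clique must lie in a single bag of any decomposition, so no decomposition can have width below 4. The upper and lower bounds meet at 4, so that is the treewidth.

Treewidth 4.
One such decomposition:
Bags: B1 = {0, 1, 2, 3, 4}
Tree: (single bag)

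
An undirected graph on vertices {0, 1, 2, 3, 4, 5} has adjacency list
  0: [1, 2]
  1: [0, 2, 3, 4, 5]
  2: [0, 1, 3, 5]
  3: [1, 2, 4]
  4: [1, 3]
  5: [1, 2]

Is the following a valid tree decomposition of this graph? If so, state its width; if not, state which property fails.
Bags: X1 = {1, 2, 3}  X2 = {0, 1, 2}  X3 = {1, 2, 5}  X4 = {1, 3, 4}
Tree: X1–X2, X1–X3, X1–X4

Checking the three conditions: (i) the bags cover all of {0, 1, 2, 3, 4, 5}; (ii) for each edge, some bag contains both endpoints; (iii) the bags containing any fixed vertex form a subtree. All hold, so the decomposition is valid with width 3 − 1 = 2.

Yes; width 2.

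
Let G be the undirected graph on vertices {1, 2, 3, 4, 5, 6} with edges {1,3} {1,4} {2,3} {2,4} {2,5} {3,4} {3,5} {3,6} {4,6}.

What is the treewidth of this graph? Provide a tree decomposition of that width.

Treewidth 2.
One optimal decomposition is:
Bags: B1 = {2, 3, 4}  B2 = {2, 3, 5}  B3 = {1, 3, 4}  B4 = {3, 4, 6}
Tree: B1–B2, B1–B3, B1–B4

Each bag holds 3 vertices, so the decomposition has width 2, which upper-bounds the treewidth. On the other hand G contains the 3-clique {1, 3, 4}. A clique must lie in a single bag of any decomposition, so no decomposition can have width below 2. The upper and lower bounds meet at 2, so that is the treewidth.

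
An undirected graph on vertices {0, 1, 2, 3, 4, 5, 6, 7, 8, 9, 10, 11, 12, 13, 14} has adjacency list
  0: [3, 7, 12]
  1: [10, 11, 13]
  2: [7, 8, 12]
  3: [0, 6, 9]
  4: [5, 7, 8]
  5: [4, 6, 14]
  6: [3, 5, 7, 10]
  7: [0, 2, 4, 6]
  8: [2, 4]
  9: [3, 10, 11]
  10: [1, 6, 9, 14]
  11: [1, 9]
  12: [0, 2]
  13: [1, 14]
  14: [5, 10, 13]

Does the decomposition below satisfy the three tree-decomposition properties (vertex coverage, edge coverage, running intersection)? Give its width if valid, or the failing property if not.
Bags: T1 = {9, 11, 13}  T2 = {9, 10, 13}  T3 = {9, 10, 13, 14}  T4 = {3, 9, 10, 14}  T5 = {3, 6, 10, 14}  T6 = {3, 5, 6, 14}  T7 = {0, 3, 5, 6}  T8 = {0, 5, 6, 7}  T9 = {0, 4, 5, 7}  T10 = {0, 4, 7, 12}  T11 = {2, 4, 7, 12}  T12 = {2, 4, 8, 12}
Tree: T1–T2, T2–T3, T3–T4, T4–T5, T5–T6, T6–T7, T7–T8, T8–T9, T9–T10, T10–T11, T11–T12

No — vertex 1 appears in no bag.

A tree decomposition must satisfy three properties: every vertex lies in some bag; for every edge, both endpoints lie together in some bag; and for every vertex, the bags containing it form a connected subtree. Here vertex 1 appears in no bag, so the decomposition is invalid.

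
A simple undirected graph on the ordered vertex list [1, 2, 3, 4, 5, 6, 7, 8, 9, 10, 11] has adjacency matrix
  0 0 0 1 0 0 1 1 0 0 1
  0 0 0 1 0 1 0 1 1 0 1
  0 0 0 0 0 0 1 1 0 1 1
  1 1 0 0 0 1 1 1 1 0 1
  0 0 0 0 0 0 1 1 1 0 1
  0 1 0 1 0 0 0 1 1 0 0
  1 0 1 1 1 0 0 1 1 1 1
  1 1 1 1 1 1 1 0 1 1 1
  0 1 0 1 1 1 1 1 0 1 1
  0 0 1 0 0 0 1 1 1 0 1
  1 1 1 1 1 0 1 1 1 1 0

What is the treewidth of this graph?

A width-4 tree decomposition is:
Bags: B1 = {5, 7, 8, 9, 11}  B2 = {4, 7, 8, 9, 11}  B3 = {2, 4, 8, 9, 11}  B4 = {7, 8, 9, 10, 11}  B5 = {1, 4, 7, 8, 11}  B6 = {2, 4, 6, 8, 9}  B7 = {3, 7, 8, 10, 11}
Tree: B1–B2, B2–B3, B1–B4, B2–B5, B3–B6, B4–B7
Every bag has size at most 5, so the width is 5 − 1 = 4 and tw(G) ≤ 4. On the other hand G contains the 5-clique {2, 4, 8, 9, 11}. A clique must lie in a single bag of any decomposition, so no decomposition can have width below 4. Therefore the treewidth is 4.

4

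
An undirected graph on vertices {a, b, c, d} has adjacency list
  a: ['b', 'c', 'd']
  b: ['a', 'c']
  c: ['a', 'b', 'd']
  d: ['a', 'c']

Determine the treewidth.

A width-2 tree decomposition is:
Bags: B1 = {a, c, d}  B2 = {a, b, c}
Tree: B1–B2
The largest bag has 3 vertices, giving width 2; this decomposition certifies tw(G) ≤ 2. On the other hand G contains the 3-clique {a, c, d}. A clique must lie in a single bag of any decomposition, so no decomposition can have width below 2. Combining the bounds, tw(G) = 2.

2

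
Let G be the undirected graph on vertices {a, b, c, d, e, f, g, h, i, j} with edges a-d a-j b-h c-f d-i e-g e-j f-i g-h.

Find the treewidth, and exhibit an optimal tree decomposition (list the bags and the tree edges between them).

Treewidth 1.
Bags: B1 = {c, f}  B2 = {f, i}  B3 = {d, i}  B4 = {a, d}  B5 = {a, j}  B6 = {e, j}  B7 = {e, g}  B8 = {g, h}  B9 = {b, h}
Tree: B1–B2, B2–B3, B3–B4, B4–B5, B5–B6, B6–B7, B7–B8, B8–B9

Every bag has size at most 2, so the width is 2 − 1 = 1 and tw(G) ≤ 1. Since G has at least one edge (e.g. c–f), it is not an edgeless graph, so tw(G) ≥ 1. The upper and lower bounds meet at 1, so that is the treewidth.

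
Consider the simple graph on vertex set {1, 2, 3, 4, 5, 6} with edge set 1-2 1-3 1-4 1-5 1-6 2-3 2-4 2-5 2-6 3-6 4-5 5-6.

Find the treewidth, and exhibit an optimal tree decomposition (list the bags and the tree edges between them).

The largest bag has 4 vertices, giving width 3; this decomposition certifies tw(G) ≤ 3. For the lower bound, the 4 vertices {1, 2, 3, 6} are pairwise adjacent, and any tree decomposition puts a clique entirely inside one bag — forcing width ≥ 3. Combining the bounds, tw(G) = 3.

Treewidth 3.
One such decomposition:
Bags: B1 = {1, 2, 3, 6}  B2 = {1, 2, 5, 6}  B3 = {1, 2, 4, 5}
Tree: B1–B2, B2–B3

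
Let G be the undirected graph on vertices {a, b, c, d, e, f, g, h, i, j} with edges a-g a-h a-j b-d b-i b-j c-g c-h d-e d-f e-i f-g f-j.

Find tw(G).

A width-2 tree decomposition is:
Bags: B1 = {b, e, i}  B2 = {b, d, e}  B3 = {b, d, j}  B4 = {d, f, j}  B5 = {a, f, j}  B6 = {a, f, g}  B7 = {a, g, h}  B8 = {c, g, h}
Tree: B1–B2, B2–B3, B3–B4, B4–B5, B5–B6, B6–B7, B7–B8
Every bag has size at most 3, so the width is 3 − 1 = 2 and tw(G) ≤ 2. Since i–e–d–b–i is a cycle in G, G is not acyclic. Forests are exactly the graphs of treewidth ≤ 1, so tw(G) ≥ 2. Hence tw(G) = 2 exactly.

2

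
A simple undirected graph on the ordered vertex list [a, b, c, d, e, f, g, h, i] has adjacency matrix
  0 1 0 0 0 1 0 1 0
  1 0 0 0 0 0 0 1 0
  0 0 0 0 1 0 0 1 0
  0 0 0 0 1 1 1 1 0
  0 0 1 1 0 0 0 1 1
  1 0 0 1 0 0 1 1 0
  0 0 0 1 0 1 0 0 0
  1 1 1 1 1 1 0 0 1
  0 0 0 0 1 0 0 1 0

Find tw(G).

2

A width-2 tree decomposition is:
Bags: B1 = {c, e, h}  B2 = {d, e, h}  B3 = {d, f, h}  B4 = {a, f, h}  B5 = {e, h, i}  B6 = {a, b, h}  B7 = {d, f, g}
Tree: B1–B2, B2–B3, B3–B4, B2–B5, B4–B6, B3–B7
Every bag has size at most 3, so the width is 3 − 1 = 2 and tw(G) ≤ 2. For the lower bound, the 3 vertices {d, f, g} are pairwise adjacent, and any tree decomposition puts a clique entirely inside one bag — forcing width ≥ 2. Therefore the treewidth is 2.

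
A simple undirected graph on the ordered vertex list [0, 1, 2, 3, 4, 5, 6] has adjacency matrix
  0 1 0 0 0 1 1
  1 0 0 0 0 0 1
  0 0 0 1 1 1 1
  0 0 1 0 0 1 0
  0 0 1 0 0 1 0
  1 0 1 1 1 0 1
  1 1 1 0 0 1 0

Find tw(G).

2

A width-2 tree decomposition is:
Bags: B1 = {2, 5, 6}  B2 = {0, 5, 6}  B3 = {2, 3, 5}  B4 = {2, 4, 5}  B5 = {0, 1, 6}
Tree: B1–B2, B1–B3, B1–B4, B2–B5
The largest bag has 3 vertices, giving width 2; this decomposition certifies tw(G) ≤ 2. On the other hand G contains the 3-clique {0, 1, 6}. A clique must lie in a single bag of any decomposition, so no decomposition can have width below 2. Therefore the treewidth is 2.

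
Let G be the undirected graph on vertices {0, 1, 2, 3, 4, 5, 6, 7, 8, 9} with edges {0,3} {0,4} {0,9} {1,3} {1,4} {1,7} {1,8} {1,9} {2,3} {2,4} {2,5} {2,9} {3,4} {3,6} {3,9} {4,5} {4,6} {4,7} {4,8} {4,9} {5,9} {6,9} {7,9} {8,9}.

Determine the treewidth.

A width-3 tree decomposition is:
Bags: B1 = {2, 3, 4, 9}  B2 = {0, 3, 4, 9}  B3 = {1, 3, 4, 9}  B4 = {1, 4, 7, 9}  B5 = {2, 4, 5, 9}  B6 = {1, 4, 8, 9}  B7 = {3, 4, 6, 9}
Tree: B1–B2, B2–B3, B3–B4, B1–B5, B3–B6, B3–B7
Every bag has size at most 4, so the width is 4 − 1 = 3 and tw(G) ≤ 3. Conversely, {1, 4, 8, 9} is a clique of size 4, and the vertices of any clique must share a bag in every tree decomposition; so some bag has ≥ 4 vertices and tw(G) ≥ 3. Therefore the treewidth is 3.

3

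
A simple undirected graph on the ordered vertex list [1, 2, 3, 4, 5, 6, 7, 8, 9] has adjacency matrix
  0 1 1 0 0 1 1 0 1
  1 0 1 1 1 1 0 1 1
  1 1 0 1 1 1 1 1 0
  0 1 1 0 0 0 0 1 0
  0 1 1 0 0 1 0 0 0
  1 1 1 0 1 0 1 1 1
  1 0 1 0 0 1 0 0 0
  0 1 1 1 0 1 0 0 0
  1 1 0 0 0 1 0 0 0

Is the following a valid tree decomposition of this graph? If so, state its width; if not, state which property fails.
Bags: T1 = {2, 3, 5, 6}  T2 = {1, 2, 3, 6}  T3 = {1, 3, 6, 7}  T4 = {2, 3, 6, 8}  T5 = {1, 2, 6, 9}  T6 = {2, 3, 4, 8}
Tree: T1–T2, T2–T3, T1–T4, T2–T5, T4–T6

Yes; width 3.

Vertex coverage: the bags together contain {1, 2, 3, 4, 5, 6, 7, 8, 9}, the full vertex set. Edge coverage: each edge of G has both endpoints in at least one bag. Running intersection: for every vertex, the bags containing it form a connected subtree. All three properties hold, so this is a valid tree decomposition of width max|bag| − 1 = 3, and hence tw(G) ≤ 3.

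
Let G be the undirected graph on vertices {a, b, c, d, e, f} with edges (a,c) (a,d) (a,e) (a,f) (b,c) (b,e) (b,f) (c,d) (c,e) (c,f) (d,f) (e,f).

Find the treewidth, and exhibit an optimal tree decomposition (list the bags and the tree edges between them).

Treewidth 3.
One such decomposition:
Bags: B1 = {b, c, e, f}  B2 = {a, c, e, f}  B3 = {a, c, d, f}
Tree: B1–B2, B2–B3

Each bag holds 4 vertices, so the decomposition has width 3, which upper-bounds the treewidth. Conversely, {a, c, d, f} is a clique of size 4, and the vertices of any clique must share a bag in every tree decomposition; so some bag has ≥ 4 vertices and tw(G) ≥ 3. Combining the bounds, tw(G) = 3.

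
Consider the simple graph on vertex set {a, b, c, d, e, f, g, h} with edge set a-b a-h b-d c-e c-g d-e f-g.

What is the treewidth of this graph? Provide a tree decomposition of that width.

Treewidth 1.
One such decomposition:
Bags: B1 = {a, h}  B2 = {a, b}  B3 = {b, d}  B4 = {d, e}  B5 = {c, e}  B6 = {c, g}  B7 = {f, g}
Tree: B1–B2, B2–B3, B3–B4, B4–B5, B5–B6, B6–B7

Every bag has size at most 2, so the width is 2 − 1 = 1 and tw(G) ≤ 1. Any graph with an edge has treewidth ≥ 1, and G has the edge h–a. The upper and lower bounds meet at 1, so that is the treewidth.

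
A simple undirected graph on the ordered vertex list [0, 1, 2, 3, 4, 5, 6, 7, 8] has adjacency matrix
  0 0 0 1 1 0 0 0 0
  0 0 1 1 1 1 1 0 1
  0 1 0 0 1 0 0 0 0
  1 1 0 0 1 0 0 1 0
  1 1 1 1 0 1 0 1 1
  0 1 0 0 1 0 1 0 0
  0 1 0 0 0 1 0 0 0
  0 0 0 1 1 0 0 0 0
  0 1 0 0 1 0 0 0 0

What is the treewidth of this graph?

A width-2 tree decomposition is:
Bags: B1 = {1, 3, 4}  B2 = {0, 3, 4}  B3 = {1, 4, 5}  B4 = {1, 5, 6}  B5 = {3, 4, 7}  B6 = {1, 4, 8}  B7 = {1, 2, 4}
Tree: B1–B2, B1–B3, B3–B4, B1–B5, B3–B6, B6–B7
Each bag holds 3 vertices, so the decomposition has width 2, which upper-bounds the treewidth. Conversely, {0, 3, 4} is a clique of size 3, and the vertices of any clique must share a bag in every tree decomposition; so some bag has ≥ 3 vertices and tw(G) ≥ 2. Combining the bounds, tw(G) = 2.

2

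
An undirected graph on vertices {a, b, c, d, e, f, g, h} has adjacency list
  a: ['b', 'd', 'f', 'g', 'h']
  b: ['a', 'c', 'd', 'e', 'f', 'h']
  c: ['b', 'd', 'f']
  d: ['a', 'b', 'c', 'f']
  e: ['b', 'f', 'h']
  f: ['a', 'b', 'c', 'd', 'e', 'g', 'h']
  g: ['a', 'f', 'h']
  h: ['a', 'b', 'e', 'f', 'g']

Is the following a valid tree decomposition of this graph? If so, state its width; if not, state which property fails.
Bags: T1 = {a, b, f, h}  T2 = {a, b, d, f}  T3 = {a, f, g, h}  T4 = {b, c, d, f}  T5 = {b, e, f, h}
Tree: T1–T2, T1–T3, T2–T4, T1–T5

Vertex coverage: the bags together contain {a, b, c, d, e, f, g, h}, the full vertex set. Edge coverage: each edge of G has both endpoints in at least one bag. Running intersection: for every vertex, the bags containing it form a connected subtree. All three properties hold, so this is a valid tree decomposition of width max|bag| − 1 = 3, and hence tw(G) ≤ 3.

Yes; width 3.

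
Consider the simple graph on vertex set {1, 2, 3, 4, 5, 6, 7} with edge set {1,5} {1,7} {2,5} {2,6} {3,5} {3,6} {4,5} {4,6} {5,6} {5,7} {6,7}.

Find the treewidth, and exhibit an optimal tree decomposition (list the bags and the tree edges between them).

Treewidth 2.
One such decomposition:
Bags: B1 = {5, 6, 7}  B2 = {3, 5, 6}  B3 = {2, 5, 6}  B4 = {4, 5, 6}  B5 = {1, 5, 7}
Tree: B1–B2, B1–B3, B2–B4, B1–B5

Each bag holds 3 vertices, so the decomposition has width 2, which upper-bounds the treewidth. On the other hand G contains the 3-clique {1, 5, 7}. A clique must lie in a single bag of any decomposition, so no decomposition can have width below 2. Therefore the treewidth is 2.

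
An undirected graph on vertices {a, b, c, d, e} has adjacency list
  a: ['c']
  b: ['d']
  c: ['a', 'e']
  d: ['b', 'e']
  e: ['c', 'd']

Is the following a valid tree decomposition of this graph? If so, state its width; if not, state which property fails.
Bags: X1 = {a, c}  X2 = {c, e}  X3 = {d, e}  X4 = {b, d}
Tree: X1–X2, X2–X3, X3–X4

Checking the three conditions: (i) the bags cover all of {a, b, c, d, e}; (ii) for each edge, some bag contains both endpoints; (iii) the bags containing any fixed vertex form a subtree. All hold, so the decomposition is valid with width 2 − 1 = 1.

Yes; width 1.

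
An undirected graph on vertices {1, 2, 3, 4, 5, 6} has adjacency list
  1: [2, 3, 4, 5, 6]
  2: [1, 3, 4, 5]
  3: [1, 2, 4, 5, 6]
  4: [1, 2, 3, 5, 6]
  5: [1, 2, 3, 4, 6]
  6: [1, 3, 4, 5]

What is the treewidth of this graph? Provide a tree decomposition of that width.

Treewidth 4.
One optimal decomposition is:
Bags: B1 = {1, 3, 4, 5, 6}  B2 = {1, 2, 3, 4, 5}
Tree: B1–B2

Each bag holds 5 vertices, so the decomposition has width 4, which upper-bounds the treewidth. Conversely, {1, 2, 3, 4, 5} is a clique of size 5, and the vertices of any clique must share a bag in every tree decomposition; so some bag has ≥ 5 vertices and tw(G) ≥ 4. Therefore the treewidth is 4.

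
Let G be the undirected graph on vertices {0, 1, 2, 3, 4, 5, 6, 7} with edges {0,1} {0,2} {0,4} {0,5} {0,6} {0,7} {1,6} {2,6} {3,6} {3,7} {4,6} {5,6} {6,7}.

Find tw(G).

A width-2 tree decomposition is:
Bags: B1 = {0, 1, 6}  B2 = {0, 6, 7}  B3 = {3, 6, 7}  B4 = {0, 4, 6}  B5 = {0, 5, 6}  B6 = {0, 2, 6}
Tree: B1–B2, B2–B3, B2–B4, B1–B5, B2–B6
Every bag has size at most 3, so the width is 3 − 1 = 2 and tw(G) ≤ 2. Conversely, {0, 1, 6} is a clique of size 3, and the vertices of any clique must share a bag in every tree decomposition; so some bag has ≥ 3 vertices and tw(G) ≥ 2. Hence tw(G) = 2 exactly.

2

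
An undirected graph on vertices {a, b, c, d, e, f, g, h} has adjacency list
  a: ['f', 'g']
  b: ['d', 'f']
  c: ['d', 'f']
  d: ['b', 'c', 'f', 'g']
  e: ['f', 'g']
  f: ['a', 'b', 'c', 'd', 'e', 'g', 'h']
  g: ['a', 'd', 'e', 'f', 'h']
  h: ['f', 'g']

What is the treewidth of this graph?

A width-2 tree decomposition is:
Bags: B1 = {d, f, g}  B2 = {e, f, g}  B3 = {f, g, h}  B4 = {c, d, f}  B5 = {b, d, f}  B6 = {a, f, g}
Tree: B1–B2, B1–B3, B1–B4, B1–B5, B3–B6
Every bag has size at most 3, so the width is 3 − 1 = 2 and tw(G) ≤ 2. Conversely, {d, f, g} is a clique of size 3, and the vertices of any clique must share a bag in every tree decomposition; so some bag has ≥ 3 vertices and tw(G) ≥ 2. Therefore the treewidth is 2.

2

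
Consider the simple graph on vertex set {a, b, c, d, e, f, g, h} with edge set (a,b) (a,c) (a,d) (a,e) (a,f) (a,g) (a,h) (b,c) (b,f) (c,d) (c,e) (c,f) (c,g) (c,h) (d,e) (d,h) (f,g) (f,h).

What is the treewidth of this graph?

A width-3 tree decomposition is:
Bags: B1 = {a, b, c, f}  B2 = {a, c, f, g}  B3 = {a, c, f, h}  B4 = {a, c, d, h}  B5 = {a, c, d, e}
Tree: B1–B2, B1–B3, B3–B4, B4–B5
Every bag has size at most 4, so the width is 4 − 1 = 3 and tw(G) ≤ 3. Conversely, {a, c, d, e} is a clique of size 4, and the vertices of any clique must share a bag in every tree decomposition; so some bag has ≥ 4 vertices and tw(G) ≥ 3. Combining the bounds, tw(G) = 3.

3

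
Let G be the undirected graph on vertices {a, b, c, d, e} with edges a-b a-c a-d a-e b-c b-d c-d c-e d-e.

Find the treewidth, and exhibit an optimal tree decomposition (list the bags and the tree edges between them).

Treewidth 3.
One optimal decomposition is:
Bags: B1 = {a, c, d, e}  B2 = {a, b, c, d}
Tree: B1–B2

The largest bag has 4 vertices, giving width 3; this decomposition certifies tw(G) ≤ 3. On the other hand G contains the 4-clique {a, c, d, e}. A clique must lie in a single bag of any decomposition, so no decomposition can have width below 3. Hence tw(G) = 3 exactly.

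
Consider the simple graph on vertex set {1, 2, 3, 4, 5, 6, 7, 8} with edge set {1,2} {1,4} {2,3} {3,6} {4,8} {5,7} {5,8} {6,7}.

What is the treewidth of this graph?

2

A width-2 tree decomposition is:
Bags: B1 = {2, 3, 6}  B2 = {2, 6, 7}  B3 = {2, 5, 7}  B4 = {2, 5, 8}  B5 = {2, 4, 8}  B6 = {1, 2, 4}
Tree: B1–B2, B2–B3, B3–B4, B4–B5, B5–B6
The largest bag has 3 vertices, giving width 2; this decomposition certifies tw(G) ≤ 2. The edges 2–3–6–7–5–8–4–1–2 form a cycle, so G is not a tree and its treewidth is at least 2. Therefore the treewidth is 2.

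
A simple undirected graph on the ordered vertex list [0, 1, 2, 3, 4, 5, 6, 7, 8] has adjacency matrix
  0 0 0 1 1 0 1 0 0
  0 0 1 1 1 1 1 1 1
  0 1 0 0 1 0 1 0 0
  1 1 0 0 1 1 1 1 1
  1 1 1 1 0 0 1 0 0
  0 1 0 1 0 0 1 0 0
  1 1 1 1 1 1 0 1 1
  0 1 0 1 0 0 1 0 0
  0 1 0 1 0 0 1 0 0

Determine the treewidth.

3

A width-3 tree decomposition is:
Bags: B1 = {1, 3, 4, 6}  B2 = {1, 3, 6, 8}  B3 = {1, 3, 5, 6}  B4 = {0, 3, 4, 6}  B5 = {1, 3, 6, 7}  B6 = {1, 2, 4, 6}
Tree: B1–B2, B2–B3, B1–B4, B3–B5, B1–B6
Each bag holds 4 vertices, so the decomposition has width 3, which upper-bounds the treewidth. Conversely, {0, 3, 4, 6} is a clique of size 4, and the vertices of any clique must share a bag in every tree decomposition; so some bag has ≥ 4 vertices and tw(G) ≥ 3. Therefore the treewidth is 3.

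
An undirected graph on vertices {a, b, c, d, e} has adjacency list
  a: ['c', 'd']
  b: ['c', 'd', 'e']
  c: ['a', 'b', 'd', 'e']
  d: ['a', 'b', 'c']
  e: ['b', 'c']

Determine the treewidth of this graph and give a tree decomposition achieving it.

Treewidth 2.
One such decomposition:
Bags: B1 = {b, c, d}  B2 = {a, c, d}  B3 = {b, c, e}
Tree: B1–B2, B1–B3

Every bag has size at most 3, so the width is 3 − 1 = 2 and tw(G) ≤ 2. Conversely, {a, c, d} is a clique of size 3, and the vertices of any clique must share a bag in every tree decomposition; so some bag has ≥ 3 vertices and tw(G) ≥ 2. The upper and lower bounds meet at 2, so that is the treewidth.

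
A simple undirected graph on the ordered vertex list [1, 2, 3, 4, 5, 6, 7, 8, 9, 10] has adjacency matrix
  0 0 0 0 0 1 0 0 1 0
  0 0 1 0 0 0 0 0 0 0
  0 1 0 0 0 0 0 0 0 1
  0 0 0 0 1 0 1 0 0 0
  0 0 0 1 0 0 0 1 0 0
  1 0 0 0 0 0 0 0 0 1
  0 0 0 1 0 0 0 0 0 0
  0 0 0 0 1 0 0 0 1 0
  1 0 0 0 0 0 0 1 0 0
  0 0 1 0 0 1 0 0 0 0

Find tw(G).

A width-1 tree decomposition is:
Bags: B1 = {4, 7}  B2 = {4, 5}  B3 = {5, 8}  B4 = {8, 9}  B5 = {1, 9}  B6 = {1, 6}  B7 = {6, 10}  B8 = {3, 10}  B9 = {2, 3}
Tree: B1–B2, B2–B3, B3–B4, B4–B5, B5–B6, B6–B7, B7–B8, B8–B9
The largest bag has 2 vertices, giving width 1; this decomposition certifies tw(G) ≤ 1. Any graph with an edge has treewidth ≥ 1, and G has the edge 7–4. Therefore the treewidth is 1.

1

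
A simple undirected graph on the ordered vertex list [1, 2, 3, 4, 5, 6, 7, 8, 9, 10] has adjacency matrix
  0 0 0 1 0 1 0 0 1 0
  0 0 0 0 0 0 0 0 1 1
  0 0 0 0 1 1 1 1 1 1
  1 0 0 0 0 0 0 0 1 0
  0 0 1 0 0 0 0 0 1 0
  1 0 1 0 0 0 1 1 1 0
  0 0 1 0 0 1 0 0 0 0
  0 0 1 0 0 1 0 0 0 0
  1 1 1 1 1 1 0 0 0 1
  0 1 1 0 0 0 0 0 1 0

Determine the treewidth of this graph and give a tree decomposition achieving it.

Treewidth 2.
Bags: B1 = {1, 6, 9}  B2 = {3, 6, 9}  B3 = {3, 6, 8}  B4 = {3, 9, 10}  B5 = {2, 9, 10}  B6 = {1, 4, 9}  B7 = {3, 5, 9}  B8 = {3, 6, 7}
Tree: B1–B2, B2–B3, B2–B4, B4–B5, B1–B6, B4–B7, B3–B8

Every bag has size at most 3, so the width is 3 − 1 = 2 and tw(G) ≤ 2. On the other hand G contains the 3-clique {3, 6, 8}. A clique must lie in a single bag of any decomposition, so no decomposition can have width below 2. The upper and lower bounds meet at 2, so that is the treewidth.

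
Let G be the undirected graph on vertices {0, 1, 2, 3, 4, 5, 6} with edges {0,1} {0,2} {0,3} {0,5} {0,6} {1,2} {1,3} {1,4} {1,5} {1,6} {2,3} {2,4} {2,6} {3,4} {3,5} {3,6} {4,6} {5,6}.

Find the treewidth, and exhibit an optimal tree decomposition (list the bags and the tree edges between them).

Each bag holds 5 vertices, so the decomposition has width 4, which upper-bounds the treewidth. On the other hand G contains the 5-clique {0, 1, 2, 3, 6}. A clique must lie in a single bag of any decomposition, so no decomposition can have width below 4. Combining the bounds, tw(G) = 4.

Treewidth 4.
Bags: B1 = {0, 1, 3, 5, 6}  B2 = {0, 1, 2, 3, 6}  B3 = {1, 2, 3, 4, 6}
Tree: B1–B2, B2–B3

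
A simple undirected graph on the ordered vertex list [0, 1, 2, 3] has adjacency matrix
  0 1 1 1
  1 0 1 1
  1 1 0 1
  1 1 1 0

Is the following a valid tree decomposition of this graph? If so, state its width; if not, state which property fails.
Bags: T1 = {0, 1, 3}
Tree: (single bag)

No — vertex 2 appears in no bag.

A tree decomposition must satisfy three properties: every vertex lies in some bag; for every edge, both endpoints lie together in some bag; and for every vertex, the bags containing it form a connected subtree. Here vertex 2 appears in no bag, so the decomposition is invalid.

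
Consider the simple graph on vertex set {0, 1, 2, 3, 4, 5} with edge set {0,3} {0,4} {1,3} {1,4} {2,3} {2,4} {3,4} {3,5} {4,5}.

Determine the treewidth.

A width-2 tree decomposition is:
Bags: B1 = {2, 3, 4}  B2 = {3, 4, 5}  B3 = {0, 3, 4}  B4 = {1, 3, 4}
Tree: B1–B2, B2–B3, B2–B4
Each bag holds 3 vertices, so the decomposition has width 2, which upper-bounds the treewidth. For the lower bound, the 3 vertices {0, 3, 4} are pairwise adjacent, and any tree decomposition puts a clique entirely inside one bag — forcing width ≥ 2. The upper and lower bounds meet at 2, so that is the treewidth.

2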